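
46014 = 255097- 209083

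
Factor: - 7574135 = -5^1 * 41^1*36947^1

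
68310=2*34155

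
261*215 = 56115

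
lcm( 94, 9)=846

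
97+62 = 159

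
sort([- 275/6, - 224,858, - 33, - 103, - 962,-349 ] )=[ - 962,- 349,-224, - 103, - 275/6, - 33, 858]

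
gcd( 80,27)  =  1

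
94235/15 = 6282 + 1/3 = 6282.33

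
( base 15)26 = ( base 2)100100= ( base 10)36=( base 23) 1d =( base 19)1h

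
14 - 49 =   -  35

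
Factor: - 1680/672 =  - 5/2 = - 2^( -1 )*5^1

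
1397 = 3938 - 2541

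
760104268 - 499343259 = 260761009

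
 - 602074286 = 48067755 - 650142041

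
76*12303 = 935028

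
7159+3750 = 10909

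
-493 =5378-5871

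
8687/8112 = 8687/8112  =  1.07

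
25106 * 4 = 100424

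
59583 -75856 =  - 16273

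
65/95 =13/19 = 0.68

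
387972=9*43108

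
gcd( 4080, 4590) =510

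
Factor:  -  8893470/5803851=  - 2964490/1934617 = -2^1*5^1*17^( - 1) *31^( - 1)*521^1*569^1*3671^( - 1)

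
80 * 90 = 7200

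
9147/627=3049/209=   14.59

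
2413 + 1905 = 4318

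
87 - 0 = 87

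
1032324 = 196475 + 835849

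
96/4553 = 96/4553 =0.02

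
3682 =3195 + 487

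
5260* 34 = 178840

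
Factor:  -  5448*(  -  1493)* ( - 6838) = -55619362032 = - 2^4*3^1*13^1*227^1*263^1*1493^1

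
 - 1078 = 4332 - 5410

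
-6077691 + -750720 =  - 6828411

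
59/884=59/884= 0.07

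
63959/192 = 333 + 23/192= 333.12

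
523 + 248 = 771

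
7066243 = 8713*811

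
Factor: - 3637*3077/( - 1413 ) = 3^( - 2 )*17^1*157^( - 1)* 181^1*3637^1= 11191049/1413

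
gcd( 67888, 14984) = 8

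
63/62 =1 + 1/62 = 1.02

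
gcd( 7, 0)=7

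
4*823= 3292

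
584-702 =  -118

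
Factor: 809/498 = 2^( - 1 )*3^( - 1 ) * 83^( - 1 )*809^1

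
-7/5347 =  - 7/5347 = - 0.00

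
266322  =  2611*102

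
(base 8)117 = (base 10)79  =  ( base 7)142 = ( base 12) 67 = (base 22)3d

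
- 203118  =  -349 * 582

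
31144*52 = 1619488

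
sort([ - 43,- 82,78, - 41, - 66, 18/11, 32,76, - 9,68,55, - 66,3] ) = [ - 82, - 66,- 66, - 43 , - 41,-9,18/11 , 3, 32,55,68,76,78 ]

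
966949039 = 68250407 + 898698632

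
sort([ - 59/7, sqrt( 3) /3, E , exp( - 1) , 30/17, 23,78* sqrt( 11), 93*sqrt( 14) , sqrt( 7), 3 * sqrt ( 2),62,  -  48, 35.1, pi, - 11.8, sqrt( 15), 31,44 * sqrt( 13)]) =[ - 48,-11.8,-59/7,  exp( - 1), sqrt(3)/3, 30/17, sqrt(7),E, pi, sqrt( 15 ), 3 * sqrt( 2),23, 31,35.1,62 , 44*sqrt(13 ),78 * sqrt( 11), 93 * sqrt(14 )] 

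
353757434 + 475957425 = 829714859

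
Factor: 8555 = 5^1 * 29^1 * 59^1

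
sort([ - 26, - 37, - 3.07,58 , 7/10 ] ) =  [ - 37 , - 26, - 3.07, 7/10, 58]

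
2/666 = 1/333  =  0.00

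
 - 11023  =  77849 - 88872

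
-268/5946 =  - 1 + 2839/2973 = - 0.05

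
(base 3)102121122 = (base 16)2114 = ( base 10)8468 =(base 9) 12548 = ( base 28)amc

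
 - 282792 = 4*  ( - 70698 ) 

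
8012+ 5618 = 13630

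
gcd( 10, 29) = 1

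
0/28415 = 0  =  0.00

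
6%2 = 0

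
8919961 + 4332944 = 13252905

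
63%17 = 12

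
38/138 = 19/69 = 0.28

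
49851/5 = 9970  +  1/5 = 9970.20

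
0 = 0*29064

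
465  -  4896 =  - 4431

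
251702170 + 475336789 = 727038959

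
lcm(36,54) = 108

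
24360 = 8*3045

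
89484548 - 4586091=84898457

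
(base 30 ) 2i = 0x4E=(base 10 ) 78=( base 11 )71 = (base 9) 86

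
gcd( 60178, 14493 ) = 1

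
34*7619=259046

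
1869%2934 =1869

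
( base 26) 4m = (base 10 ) 126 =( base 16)7e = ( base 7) 240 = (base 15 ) 86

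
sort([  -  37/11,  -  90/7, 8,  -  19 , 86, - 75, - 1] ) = [ - 75, - 19, - 90/7,-37/11, - 1, 8,86 ]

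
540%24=12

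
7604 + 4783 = 12387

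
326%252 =74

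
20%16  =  4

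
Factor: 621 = 3^3*23^1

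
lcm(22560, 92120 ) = 1105440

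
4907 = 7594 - 2687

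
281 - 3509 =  - 3228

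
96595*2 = 193190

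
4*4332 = 17328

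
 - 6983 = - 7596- - 613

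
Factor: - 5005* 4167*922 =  - 2^1*3^2*5^1*7^1*11^1*13^1*461^1*463^1 = - 19229079870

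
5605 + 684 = 6289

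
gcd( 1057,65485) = 7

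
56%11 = 1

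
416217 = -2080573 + 2496790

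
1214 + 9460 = 10674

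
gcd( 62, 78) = 2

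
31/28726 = 31/28726 =0.00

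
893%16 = 13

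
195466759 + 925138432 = 1120605191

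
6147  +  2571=8718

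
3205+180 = 3385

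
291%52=31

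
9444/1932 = 4 + 143/161 = 4.89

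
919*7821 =7187499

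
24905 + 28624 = 53529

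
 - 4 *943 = -3772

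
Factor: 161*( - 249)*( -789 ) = 31630221  =  3^2*7^1*23^1*83^1*263^1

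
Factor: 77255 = 5^1*15451^1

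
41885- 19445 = 22440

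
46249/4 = 46249/4  =  11562.25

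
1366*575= 785450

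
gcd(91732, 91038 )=2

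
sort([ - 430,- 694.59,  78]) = [-694.59, - 430, 78]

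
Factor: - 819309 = - 3^1* 79^1 * 3457^1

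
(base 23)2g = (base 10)62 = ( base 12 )52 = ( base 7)116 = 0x3E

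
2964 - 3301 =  - 337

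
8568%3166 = 2236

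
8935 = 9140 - 205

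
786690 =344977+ 441713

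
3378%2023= 1355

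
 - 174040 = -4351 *40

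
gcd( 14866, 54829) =1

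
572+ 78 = 650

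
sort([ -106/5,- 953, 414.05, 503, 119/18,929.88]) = [ - 953, -106/5,  119/18,414.05, 503,929.88] 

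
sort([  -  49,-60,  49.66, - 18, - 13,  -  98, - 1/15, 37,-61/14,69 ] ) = [- 98 ,  -  60, - 49, - 18, - 13, - 61/14 , - 1/15, 37,49.66,69 ] 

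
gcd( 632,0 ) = 632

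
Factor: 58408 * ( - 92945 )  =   - 5428731560  =  -2^3*5^1 * 7^2 * 29^1 * 149^1 * 641^1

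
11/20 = 11/20 = 0.55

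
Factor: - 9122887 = -419^1*21773^1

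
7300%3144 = 1012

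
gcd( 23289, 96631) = 1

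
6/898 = 3/449=0.01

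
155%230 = 155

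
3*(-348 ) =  - 1044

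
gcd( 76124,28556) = 4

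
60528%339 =186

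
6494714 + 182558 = 6677272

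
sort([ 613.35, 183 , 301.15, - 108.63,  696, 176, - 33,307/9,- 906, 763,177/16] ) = [-906, - 108.63, - 33, 177/16,307/9, 176,183,  301.15, 613.35, 696,763]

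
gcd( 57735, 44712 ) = 9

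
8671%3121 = 2429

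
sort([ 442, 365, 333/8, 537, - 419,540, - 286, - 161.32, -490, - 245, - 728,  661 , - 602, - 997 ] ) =[  -  997, - 728 ,  -  602, - 490, - 419, - 286, - 245, - 161.32, 333/8,365,442, 537, 540,661 ] 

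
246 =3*82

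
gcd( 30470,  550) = 110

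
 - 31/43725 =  - 1 + 43694/43725 = -0.00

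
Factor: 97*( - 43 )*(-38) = 158498 = 2^1*19^1 * 43^1 *97^1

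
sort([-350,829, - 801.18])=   [-801.18 ,-350,829]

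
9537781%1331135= 219836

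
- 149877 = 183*( -819 ) 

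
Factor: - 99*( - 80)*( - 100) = - 2^6 * 3^2*5^3*11^1 = - 792000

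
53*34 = 1802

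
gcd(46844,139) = 1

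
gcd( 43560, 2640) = 1320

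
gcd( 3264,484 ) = 4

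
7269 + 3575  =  10844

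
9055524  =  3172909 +5882615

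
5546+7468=13014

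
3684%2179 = 1505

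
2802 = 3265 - 463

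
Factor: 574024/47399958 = 287012/23699979=2^2*3^( - 3)*11^2 * 109^( - 1)*593^1*8053^ ( - 1)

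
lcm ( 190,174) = 16530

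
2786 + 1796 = 4582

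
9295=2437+6858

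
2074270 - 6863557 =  - 4789287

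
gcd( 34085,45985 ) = 85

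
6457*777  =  5017089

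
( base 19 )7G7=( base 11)2150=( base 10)2838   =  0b101100010110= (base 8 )5426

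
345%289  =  56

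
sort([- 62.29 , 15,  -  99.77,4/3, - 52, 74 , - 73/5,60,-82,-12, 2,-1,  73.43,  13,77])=[ - 99.77, - 82,  -  62.29,-52,-73/5,-12, - 1,4/3, 2, 13,15,60,73.43,74, 77 ]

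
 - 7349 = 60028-67377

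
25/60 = 5/12 = 0.42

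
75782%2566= 1368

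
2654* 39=103506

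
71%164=71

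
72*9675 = 696600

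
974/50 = 487/25 = 19.48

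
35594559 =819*43461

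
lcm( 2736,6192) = 117648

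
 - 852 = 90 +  - 942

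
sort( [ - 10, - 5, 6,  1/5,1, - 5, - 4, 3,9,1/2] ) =[ - 10,-5, - 5, - 4, 1/5, 1/2,1, 3, 6, 9 ]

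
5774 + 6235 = 12009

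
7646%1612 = 1198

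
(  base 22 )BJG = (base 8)13176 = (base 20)E7I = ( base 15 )1A8D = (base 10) 5758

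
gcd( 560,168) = 56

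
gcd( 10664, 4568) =8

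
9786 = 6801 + 2985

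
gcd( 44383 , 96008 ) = 1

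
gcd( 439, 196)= 1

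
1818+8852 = 10670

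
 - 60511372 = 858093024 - 918604396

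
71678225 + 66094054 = 137772279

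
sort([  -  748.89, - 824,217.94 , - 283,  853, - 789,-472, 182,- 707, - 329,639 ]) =[-824  ,- 789,-748.89, - 707 , - 472, - 329,-283, 182,217.94, 639 , 853]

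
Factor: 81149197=81149197^1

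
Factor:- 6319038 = - 2^1*3^1  *11^1 * 67^1*1429^1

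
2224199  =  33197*67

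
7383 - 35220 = - 27837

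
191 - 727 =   -  536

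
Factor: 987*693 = 3^3*7^2*11^1*47^1 = 683991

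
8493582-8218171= 275411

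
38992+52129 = 91121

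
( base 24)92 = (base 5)1333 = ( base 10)218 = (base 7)431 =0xda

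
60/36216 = 5/3018 = 0.00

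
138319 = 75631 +62688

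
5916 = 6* 986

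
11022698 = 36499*302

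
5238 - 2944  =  2294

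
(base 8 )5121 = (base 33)2e1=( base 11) 1a91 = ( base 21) 5KG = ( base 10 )2641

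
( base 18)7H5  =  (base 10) 2579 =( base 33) 2C5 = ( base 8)5023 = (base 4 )220103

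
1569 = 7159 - 5590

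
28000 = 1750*16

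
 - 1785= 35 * ( - 51)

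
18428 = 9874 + 8554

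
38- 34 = 4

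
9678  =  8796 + 882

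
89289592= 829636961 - 740347369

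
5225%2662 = 2563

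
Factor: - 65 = - 5^1*13^1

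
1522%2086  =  1522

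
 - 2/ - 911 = 2/911 = 0.00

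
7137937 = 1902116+5235821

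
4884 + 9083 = 13967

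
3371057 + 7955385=11326442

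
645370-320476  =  324894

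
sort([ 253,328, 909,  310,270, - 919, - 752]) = [ - 919, - 752, 253, 270,310,  328, 909]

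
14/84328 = 7/42164 = 0.00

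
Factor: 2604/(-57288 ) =-1/22  =  - 2^( -1 )*11^(- 1 )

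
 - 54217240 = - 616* 88015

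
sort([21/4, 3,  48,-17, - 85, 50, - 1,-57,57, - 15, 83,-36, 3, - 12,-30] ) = [ - 85,-57, - 36,  -  30, - 17, - 15, - 12, - 1, 3, 3,21/4 , 48,  50,57, 83]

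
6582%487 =251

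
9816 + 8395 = 18211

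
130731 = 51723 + 79008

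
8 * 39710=317680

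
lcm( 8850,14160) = 70800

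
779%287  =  205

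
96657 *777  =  75102489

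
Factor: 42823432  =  2^3*1499^1*3571^1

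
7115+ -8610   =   - 1495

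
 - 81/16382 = -81/16382 = - 0.00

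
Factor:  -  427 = -7^1 *61^1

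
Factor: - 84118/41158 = -42059/20579 = - 13^(  -  1)*137^1*307^1*1583^( -1 )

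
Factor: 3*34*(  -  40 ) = - 2^4*3^1*5^1 * 17^1 = - 4080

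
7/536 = 7/536 = 0.01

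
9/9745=9/9745  =  0.00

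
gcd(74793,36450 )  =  3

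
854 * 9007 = 7691978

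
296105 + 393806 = 689911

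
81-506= - 425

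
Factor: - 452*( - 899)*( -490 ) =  - 2^3*5^1*7^2*29^1*31^1*113^1 =- 199110520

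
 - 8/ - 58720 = 1/7340 = 0.00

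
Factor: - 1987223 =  - 7^1*23^1*12343^1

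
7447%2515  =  2417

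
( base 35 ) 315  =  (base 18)b87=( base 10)3715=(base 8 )7203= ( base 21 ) 88J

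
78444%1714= 1314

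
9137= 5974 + 3163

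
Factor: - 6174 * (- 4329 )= 26727246 = 2^1*3^4*7^3*13^1 * 37^1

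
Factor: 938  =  2^1*7^1*67^1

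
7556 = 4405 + 3151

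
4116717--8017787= 12134504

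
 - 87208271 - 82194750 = -169403021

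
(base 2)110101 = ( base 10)53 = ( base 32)1l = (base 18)2h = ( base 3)1222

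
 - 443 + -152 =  - 595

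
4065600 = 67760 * 60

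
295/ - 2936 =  - 1 + 2641/2936 = -0.10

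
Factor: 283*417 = 118011= 3^1*139^1 * 283^1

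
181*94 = 17014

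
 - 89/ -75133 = 89/75133 = 0.00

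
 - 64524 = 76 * (-849 )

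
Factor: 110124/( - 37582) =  - 2^1*3^2*7^1*43^(-1) = - 126/43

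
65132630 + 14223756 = 79356386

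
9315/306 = 1035/34= 30.44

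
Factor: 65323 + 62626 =23^1*5563^1 = 127949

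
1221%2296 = 1221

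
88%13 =10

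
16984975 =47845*355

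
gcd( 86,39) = 1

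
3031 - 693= 2338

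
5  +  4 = 9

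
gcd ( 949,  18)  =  1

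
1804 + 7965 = 9769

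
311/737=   311/737 = 0.42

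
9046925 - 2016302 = 7030623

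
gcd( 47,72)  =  1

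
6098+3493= 9591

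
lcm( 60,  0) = 0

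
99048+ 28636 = 127684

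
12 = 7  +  5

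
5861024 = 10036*584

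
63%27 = 9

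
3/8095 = 3/8095 = 0.00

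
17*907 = 15419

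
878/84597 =878/84597 =0.01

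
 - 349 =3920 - 4269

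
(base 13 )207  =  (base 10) 345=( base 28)c9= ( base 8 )531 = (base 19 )I3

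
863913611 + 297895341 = 1161808952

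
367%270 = 97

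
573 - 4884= -4311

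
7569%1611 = 1125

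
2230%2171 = 59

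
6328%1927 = 547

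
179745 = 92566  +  87179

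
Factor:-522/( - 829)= 2^1*3^2*29^1*829^( - 1 ) 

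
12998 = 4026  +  8972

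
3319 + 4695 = 8014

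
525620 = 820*641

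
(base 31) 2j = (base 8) 121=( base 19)45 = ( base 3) 10000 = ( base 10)81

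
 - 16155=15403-31558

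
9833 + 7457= 17290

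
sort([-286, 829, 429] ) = [ - 286,429,829]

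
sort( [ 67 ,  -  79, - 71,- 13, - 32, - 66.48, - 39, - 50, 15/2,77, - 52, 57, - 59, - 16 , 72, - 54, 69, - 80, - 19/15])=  [ - 80, - 79, - 71, -66.48, - 59, - 54, - 52, - 50, - 39, - 32, - 16, - 13, - 19/15, 15/2 , 57, 67,69,72,77 ]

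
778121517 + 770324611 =1548446128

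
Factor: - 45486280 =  - 2^3*5^1*7^1*162451^1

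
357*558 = 199206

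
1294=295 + 999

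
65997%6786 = 4923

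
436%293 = 143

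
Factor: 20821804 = 2^2*17^1*43^1 * 7121^1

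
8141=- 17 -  - 8158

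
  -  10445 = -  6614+-3831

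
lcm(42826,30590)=214130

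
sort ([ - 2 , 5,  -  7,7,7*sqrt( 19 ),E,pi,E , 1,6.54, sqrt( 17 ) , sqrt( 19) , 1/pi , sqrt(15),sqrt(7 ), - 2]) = [ - 7 , -2, -2, 1/pi, 1,sqrt( 7 ),E,E , pi,sqrt( 15),sqrt( 17), sqrt( 19 ), 5,6.54,7, 7*sqrt( 19 )] 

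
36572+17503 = 54075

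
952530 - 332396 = 620134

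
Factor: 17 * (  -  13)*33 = -7293 = - 3^1 * 11^1*13^1*17^1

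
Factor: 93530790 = 2^1*3^2* 5^1*191^1*5441^1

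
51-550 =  -499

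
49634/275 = 49634/275= 180.49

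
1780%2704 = 1780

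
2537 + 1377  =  3914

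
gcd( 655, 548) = 1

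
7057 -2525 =4532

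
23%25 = 23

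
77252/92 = 839+16/23 = 839.70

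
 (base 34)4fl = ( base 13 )2467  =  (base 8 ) 12043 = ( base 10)5155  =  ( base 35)47A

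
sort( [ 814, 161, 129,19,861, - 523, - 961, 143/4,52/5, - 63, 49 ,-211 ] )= [ - 961, - 523, -211, - 63,  52/5, 19, 143/4 , 49, 129,  161, 814,861 ] 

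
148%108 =40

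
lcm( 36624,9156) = 36624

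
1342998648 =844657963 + 498340685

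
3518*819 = 2881242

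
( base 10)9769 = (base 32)9h9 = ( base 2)10011000101001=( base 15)2D64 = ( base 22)K41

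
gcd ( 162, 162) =162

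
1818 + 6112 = 7930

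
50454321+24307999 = 74762320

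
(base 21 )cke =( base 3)21212002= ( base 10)5726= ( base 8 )13136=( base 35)4NL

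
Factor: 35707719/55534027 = 3^1 * 43^( -1)*107^1 * 173^1*643^1* 1291489^( -1) 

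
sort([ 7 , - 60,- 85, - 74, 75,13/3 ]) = [ - 85, - 74, - 60,13/3, 7, 75] 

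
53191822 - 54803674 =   -  1611852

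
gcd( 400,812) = 4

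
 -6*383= - 2298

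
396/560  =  99/140 = 0.71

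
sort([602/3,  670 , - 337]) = [ - 337,  602/3, 670 ]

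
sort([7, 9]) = [7, 9 ]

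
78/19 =78/19 = 4.11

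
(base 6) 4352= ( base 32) vc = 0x3EC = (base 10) 1004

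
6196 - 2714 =3482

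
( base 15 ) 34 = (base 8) 61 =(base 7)100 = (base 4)301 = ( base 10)49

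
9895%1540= 655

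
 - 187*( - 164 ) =30668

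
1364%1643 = 1364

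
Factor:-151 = - 151^1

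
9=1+8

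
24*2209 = 53016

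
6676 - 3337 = 3339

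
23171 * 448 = 10380608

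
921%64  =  25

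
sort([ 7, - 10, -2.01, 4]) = [ - 10, - 2.01,4 , 7 ] 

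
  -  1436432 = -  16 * 89777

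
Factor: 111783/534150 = 37261/178050 = 2^(-1)*3^( - 1)*  5^(- 2)*7^1*1187^( - 1) * 5323^1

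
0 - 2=-2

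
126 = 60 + 66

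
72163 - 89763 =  - 17600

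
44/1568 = 11/392 = 0.03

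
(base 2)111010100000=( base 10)3744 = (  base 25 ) 5OJ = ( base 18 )BA0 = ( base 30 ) 44o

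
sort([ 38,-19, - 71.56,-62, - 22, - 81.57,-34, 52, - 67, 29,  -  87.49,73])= [-87.49,  -  81.57,  -  71.56,-67,-62, -34,-22, - 19, 29,  38,52,73]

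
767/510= 1+257/510 = 1.50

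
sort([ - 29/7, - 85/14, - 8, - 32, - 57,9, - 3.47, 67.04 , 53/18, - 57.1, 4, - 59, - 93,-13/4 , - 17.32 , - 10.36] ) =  [ - 93, - 59,-57.1, - 57, - 32, - 17.32, -10.36, - 8, - 85/14, - 29/7, - 3.47 , - 13/4,  53/18,4,9,  67.04 ]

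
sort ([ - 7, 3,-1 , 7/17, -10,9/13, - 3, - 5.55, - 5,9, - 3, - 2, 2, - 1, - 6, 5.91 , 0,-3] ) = [-10,-7, - 6, - 5.55, - 5, - 3, - 3, - 3  , - 2, - 1, - 1,0, 7/17, 9/13,2, 3, 5.91,9 ] 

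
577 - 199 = 378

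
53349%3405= 2274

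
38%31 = 7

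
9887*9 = 88983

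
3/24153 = 1/8051 = 0.00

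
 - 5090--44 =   -  5046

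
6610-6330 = 280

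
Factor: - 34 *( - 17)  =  2^1*17^2= 578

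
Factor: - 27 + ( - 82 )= - 109^1 = - 109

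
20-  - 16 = 36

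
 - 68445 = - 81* 845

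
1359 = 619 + 740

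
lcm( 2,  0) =0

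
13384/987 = 13 + 79/141 = 13.56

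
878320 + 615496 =1493816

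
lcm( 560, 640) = 4480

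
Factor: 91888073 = 91888073^1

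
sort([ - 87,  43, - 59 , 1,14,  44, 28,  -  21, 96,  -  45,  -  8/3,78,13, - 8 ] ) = [  -  87,-59, - 45,-21 , - 8, - 8/3,  1,13,14 , 28, 43,44, 78, 96] 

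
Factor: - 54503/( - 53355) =3^( - 1)*5^(  -  1)*3557^( - 1)*54503^1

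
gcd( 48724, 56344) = 4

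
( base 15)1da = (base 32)DE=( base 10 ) 430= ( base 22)JC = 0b110101110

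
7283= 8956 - 1673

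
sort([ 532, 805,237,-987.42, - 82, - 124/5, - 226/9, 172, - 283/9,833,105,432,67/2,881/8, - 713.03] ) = [ - 987.42, - 713.03,  -  82, - 283/9, - 226/9, - 124/5,67/2,105,881/8, 172,237,432 , 532, 805,833]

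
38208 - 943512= - 905304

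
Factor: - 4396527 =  - 3^2*488503^1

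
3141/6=1047/2 = 523.50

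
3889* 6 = 23334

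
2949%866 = 351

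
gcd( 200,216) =8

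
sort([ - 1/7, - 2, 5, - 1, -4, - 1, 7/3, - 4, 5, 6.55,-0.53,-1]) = [-4, - 4, - 2, - 1, - 1, - 1, - 0.53, - 1/7,7/3,5 , 5, 6.55 ] 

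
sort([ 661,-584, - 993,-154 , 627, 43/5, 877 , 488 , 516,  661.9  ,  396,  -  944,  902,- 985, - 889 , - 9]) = [ - 993 , - 985, - 944,- 889,-584,-154, - 9,43/5,  396,488,516,  627, 661, 661.9, 877, 902]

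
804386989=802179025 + 2207964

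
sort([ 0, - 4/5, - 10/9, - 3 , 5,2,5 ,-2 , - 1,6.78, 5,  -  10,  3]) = [-10, - 3, - 2, - 10/9,-1, - 4/5,0 , 2, 3, 5, 5,  5,  6.78]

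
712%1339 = 712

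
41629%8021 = 1524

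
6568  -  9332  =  -2764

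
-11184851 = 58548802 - 69733653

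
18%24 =18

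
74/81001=74/81001 =0.00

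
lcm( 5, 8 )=40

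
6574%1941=751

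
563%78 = 17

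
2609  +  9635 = 12244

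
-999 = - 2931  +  1932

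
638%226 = 186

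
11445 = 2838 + 8607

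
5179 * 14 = 72506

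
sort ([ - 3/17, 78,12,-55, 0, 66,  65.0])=[-55,  -  3/17, 0,  12, 65.0, 66, 78 ]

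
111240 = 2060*54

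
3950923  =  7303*541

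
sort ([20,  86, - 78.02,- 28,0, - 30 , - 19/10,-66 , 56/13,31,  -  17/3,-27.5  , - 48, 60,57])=[-78.02,  -  66, - 48,-30,-28,-27.5,  -  17/3,-19/10, 0,56/13, 20,31, 57, 60, 86]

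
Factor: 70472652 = 2^2*3^1 * 1423^1*4127^1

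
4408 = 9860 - 5452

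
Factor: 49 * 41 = 2009 = 7^2*41^1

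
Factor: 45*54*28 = 2^3*3^5*5^1 * 7^1 = 68040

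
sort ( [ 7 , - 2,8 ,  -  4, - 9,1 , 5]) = [ - 9, - 4,-2,1, 5,7, 8]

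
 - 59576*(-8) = 476608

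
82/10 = 41/5 = 8.20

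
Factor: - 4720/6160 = -7^ ( - 1 )* 11^( - 1)*59^1 = - 59/77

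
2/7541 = 2/7541 = 0.00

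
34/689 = 34/689   =  0.05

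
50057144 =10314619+39742525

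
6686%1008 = 638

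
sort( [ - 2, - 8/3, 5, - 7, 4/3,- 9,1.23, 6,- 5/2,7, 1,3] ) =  [ - 9, - 7, - 8/3, - 5/2, - 2, 1, 1.23, 4/3, 3 , 5, 6,7 ] 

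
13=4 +9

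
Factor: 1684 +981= 2665  =  5^1 * 13^1*41^1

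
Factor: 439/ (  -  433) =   -  433^( - 1)*439^1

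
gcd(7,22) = 1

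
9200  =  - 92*( - 100 )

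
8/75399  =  8/75399 = 0.00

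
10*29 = 290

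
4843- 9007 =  - 4164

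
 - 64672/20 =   -  16168/5 = - 3233.60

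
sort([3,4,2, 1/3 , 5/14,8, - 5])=[ - 5, 1/3,5/14,2, 3, 4,8 ] 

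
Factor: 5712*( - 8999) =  - 51402288 = -2^4*3^1*7^1* 17^1*8999^1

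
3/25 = 3/25 = 0.12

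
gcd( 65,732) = 1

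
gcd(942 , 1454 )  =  2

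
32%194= 32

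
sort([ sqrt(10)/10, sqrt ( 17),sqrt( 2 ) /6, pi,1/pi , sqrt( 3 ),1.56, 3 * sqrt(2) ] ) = [ sqrt( 2 ) /6, sqrt( 10) /10,1/pi, 1.56,  sqrt (3 ), pi, sqrt ( 17), 3 * sqrt( 2 )]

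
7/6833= 7/6833 = 0.00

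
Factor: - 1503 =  - 3^2*167^1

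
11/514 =11/514 = 0.02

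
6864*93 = 638352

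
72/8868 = 6/739 = 0.01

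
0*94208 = 0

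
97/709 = 97/709 = 0.14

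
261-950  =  -689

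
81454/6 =13575 + 2/3  =  13575.67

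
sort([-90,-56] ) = [-90, - 56]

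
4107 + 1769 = 5876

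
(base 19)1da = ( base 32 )ja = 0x26a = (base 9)756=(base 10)618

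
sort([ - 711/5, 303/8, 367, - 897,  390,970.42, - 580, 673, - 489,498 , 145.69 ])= [ - 897, - 580,- 489, - 711/5, 303/8,145.69, 367, 390, 498, 673, 970.42 ]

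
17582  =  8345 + 9237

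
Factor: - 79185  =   - 3^1* 5^1*5279^1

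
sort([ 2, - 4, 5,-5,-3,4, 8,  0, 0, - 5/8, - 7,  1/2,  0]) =[ - 7, - 5, - 4, - 3 , - 5/8,0,  0, 0,  1/2,2,4,5,8]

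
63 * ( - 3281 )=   -  206703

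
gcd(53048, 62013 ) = 1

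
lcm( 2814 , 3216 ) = 22512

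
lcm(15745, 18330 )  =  1228110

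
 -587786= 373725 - 961511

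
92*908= 83536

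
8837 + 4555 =13392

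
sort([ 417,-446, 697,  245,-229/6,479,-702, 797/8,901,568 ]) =[  -  702,-446, - 229/6,  797/8,  245, 417,479, 568,697, 901 ]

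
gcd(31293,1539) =513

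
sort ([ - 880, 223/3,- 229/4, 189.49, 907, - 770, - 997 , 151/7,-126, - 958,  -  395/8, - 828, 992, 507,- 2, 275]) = [ - 997, - 958, - 880 , - 828, - 770,-126, - 229/4, - 395/8, - 2, 151/7, 223/3, 189.49,275, 507, 907, 992 ]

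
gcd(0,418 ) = 418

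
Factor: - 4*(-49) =2^2*7^2=196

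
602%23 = 4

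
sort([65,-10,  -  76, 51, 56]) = [ - 76, - 10,51, 56,65 ]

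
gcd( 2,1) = 1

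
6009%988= 81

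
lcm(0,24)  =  0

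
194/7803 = 194/7803 = 0.02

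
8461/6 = 8461/6 = 1410.17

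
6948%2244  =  216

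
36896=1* 36896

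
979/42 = 979/42 = 23.31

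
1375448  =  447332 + 928116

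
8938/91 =8938/91 = 98.22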